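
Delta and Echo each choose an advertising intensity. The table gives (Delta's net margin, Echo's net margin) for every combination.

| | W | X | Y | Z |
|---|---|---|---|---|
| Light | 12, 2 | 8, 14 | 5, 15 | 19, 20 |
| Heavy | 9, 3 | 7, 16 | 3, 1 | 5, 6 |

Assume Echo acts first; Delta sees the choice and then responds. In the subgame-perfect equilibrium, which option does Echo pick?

Z

Backward induction with Echo moving first.
- W: Delta compares 12, 9 and picks Light; Echo would get 2.
- X: Delta compares 8, 7 and picks Light; Echo would get 14.
- Y: Delta compares 5, 3 and picks Light; Echo would get 15.
- Z: Delta compares 19, 5 and picks Light; Echo would get 20.
Among 2, 14, 15, 20, the best is 20 at Z. Subgame-perfect outcome: (Light, Z) with payoffs (19, 20).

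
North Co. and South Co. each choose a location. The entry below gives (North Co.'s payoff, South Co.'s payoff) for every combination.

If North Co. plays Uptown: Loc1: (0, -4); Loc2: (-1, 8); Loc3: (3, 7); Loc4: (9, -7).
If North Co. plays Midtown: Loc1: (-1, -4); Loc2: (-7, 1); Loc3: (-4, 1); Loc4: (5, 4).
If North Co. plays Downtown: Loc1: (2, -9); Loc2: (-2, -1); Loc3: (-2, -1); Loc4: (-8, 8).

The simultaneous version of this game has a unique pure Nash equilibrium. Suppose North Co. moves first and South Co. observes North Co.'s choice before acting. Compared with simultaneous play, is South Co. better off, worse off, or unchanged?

Work backward from South Co.'s decision.
- Uptown: BR = Loc2, leader payoff -1.
- Midtown: BR = Loc4, leader payoff 5.
- Downtown: BR = Loc4, leader payoff -8.
Among -1, 5, -8, the best is 5 at Midtown. Subgame-perfect outcome: (Midtown, Loc4) with payoffs (5, 4).
Under simultaneous play:
North Co.'s best replies: Loc1→Downtown; Loc2→Uptown; Loc3→Uptown; Loc4→Uptown.
South Co.'s best replies: Uptown→Loc2; Midtown→Loc4; Downtown→Loc4.
The unique mutual best reply is (Uptown, Loc2), giving (-1, 8).
South Co. earns 4 sequentially versus 8 at the Nash outcome: worse off.

worse off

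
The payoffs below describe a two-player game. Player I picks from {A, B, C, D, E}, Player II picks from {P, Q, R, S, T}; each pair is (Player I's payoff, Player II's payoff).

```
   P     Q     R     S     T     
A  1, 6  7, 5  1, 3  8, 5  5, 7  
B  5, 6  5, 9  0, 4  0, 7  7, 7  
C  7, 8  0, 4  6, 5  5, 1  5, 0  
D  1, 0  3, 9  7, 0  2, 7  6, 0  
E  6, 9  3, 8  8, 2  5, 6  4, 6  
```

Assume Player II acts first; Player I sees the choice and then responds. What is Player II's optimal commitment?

Work backward from Player I's decision.
- P: BR = C, leader payoff 8.
- Q: BR = A, leader payoff 5.
- R: BR = E, leader payoff 2.
- S: BR = A, leader payoff 5.
- T: BR = B, leader payoff 7.
Player II's induced payoffs are 8, 5, 2, 5, 7, so Player II commits to P. Subgame-perfect outcome: (C, P) with payoffs (7, 8).

P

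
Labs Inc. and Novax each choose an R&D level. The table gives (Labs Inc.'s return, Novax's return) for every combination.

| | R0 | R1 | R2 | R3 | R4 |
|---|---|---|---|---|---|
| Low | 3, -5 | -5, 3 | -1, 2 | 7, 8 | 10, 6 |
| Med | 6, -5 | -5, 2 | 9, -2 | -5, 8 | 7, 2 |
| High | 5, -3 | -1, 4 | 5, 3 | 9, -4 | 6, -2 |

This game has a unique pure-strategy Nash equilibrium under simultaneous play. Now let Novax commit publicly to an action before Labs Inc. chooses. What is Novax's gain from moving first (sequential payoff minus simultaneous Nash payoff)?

2

Work backward from Labs Inc.'s decision.
- R0: BR = Med, leader payoff -5.
- R1: BR = High, leader payoff 4.
- R2: BR = Med, leader payoff -2.
- R3: BR = High, leader payoff -4.
- R4: BR = Low, leader payoff 6.
Maximizing over -5, 4, -2, -4, 6, Novax chooses R4. Subgame-perfect outcome: (Low, R4) with payoffs (10, 6).
For the simultaneous game, intersect best replies.
Labs Inc.'s best replies: R0→Med; R1→High; R2→Med; R3→High; R4→Low.
Novax's best replies: Low→R3; Med→R3; High→R1.
Only (High, R1) has each player best-responding; Nash payoffs (-1, 4).
Novax's commitment gain: 6 − 4 = 2.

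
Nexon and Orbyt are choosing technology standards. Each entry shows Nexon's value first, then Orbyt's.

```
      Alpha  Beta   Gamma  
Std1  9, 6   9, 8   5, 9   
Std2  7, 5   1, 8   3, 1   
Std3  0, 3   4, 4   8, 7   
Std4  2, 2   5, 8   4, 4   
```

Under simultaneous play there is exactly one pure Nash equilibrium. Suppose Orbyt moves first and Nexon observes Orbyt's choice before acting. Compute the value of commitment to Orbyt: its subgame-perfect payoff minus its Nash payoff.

Backward induction with Orbyt moving first.
- Alpha: BR = Std1, leader payoff 6.
- Beta: BR = Std1, leader payoff 8.
- Gamma: BR = Std3, leader payoff 7.
Among 6, 8, 7, the best is 8 at Beta. Subgame-perfect outcome: (Std1, Beta) with payoffs (9, 8).
Under simultaneous play:
Nexon's best replies: Alpha→Std1; Beta→Std1; Gamma→Std3.
Orbyt's best replies: Std1→Gamma; Std2→Beta; Std3→Gamma; Std4→Beta.
The unique mutual best reply is (Std3, Gamma), giving (8, 7).
Orbyt's commitment gain: 8 − 7 = 1.

1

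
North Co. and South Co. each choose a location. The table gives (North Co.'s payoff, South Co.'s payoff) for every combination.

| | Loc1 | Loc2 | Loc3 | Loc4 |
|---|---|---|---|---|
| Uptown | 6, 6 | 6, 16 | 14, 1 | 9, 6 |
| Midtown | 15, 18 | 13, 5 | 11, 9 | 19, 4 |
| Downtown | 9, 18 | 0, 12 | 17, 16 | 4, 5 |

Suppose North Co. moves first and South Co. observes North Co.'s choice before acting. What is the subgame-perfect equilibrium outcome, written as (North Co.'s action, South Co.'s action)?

Backward induction with North Co. moving first.
- Uptown: BR = Loc2, leader payoff 6.
- Midtown: BR = Loc1, leader payoff 15.
- Downtown: BR = Loc1, leader payoff 9.
Among 6, 15, 9, the best is 15 at Midtown. Subgame-perfect outcome: (Midtown, Loc1) with payoffs (15, 18).

(Midtown, Loc1)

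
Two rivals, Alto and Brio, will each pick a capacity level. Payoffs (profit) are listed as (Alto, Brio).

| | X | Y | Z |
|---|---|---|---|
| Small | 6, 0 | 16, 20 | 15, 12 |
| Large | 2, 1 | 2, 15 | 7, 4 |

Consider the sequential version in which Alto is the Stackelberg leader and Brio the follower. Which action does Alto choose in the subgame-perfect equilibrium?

Small

Backward induction with Alto moving first.
- Small: BR = Y, leader payoff 16.
- Large: BR = Y, leader payoff 2.
Maximizing over 16, 2, Alto chooses Small. Subgame-perfect outcome: (Small, Y) with payoffs (16, 20).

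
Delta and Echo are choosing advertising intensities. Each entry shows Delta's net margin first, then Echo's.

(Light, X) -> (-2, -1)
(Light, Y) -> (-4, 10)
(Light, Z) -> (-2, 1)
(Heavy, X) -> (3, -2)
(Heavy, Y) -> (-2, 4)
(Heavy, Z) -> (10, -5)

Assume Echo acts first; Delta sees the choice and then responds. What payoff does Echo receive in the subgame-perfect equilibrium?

4

Delta best-responds to each possible Echo move:
- X: BR = Heavy, leader payoff -2.
- Y: BR = Heavy, leader payoff 4.
- Z: BR = Heavy, leader payoff -5.
Echo's induced payoffs are -2, 4, -5, so Echo commits to Y. Subgame-perfect outcome: (Heavy, Y) with payoffs (-2, 4).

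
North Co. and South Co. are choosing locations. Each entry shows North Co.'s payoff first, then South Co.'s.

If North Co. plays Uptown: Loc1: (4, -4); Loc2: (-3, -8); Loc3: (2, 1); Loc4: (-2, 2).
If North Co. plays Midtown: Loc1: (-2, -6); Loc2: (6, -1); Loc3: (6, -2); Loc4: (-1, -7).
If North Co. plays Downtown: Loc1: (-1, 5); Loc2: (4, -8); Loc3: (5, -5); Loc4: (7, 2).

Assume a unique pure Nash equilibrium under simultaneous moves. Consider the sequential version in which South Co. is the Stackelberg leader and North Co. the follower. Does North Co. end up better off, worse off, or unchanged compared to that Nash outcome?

better off

Backward induction with South Co. moving first.
- Loc1: BR = Uptown, leader payoff -4.
- Loc2: BR = Midtown, leader payoff -1.
- Loc3: BR = Midtown, leader payoff -2.
- Loc4: BR = Downtown, leader payoff 2.
Among -4, -1, -2, 2, the best is 2 at Loc4. Subgame-perfect outcome: (Downtown, Loc4) with payoffs (7, 2).
For the simultaneous game, intersect best replies.
North Co.'s best replies: Loc1→Uptown; Loc2→Midtown; Loc3→Midtown; Loc4→Downtown.
South Co.'s best replies: Uptown→Loc4; Midtown→Loc2; Downtown→Loc1.
Only (Midtown, Loc2) has each player best-responding; Nash payoffs (6, -1).
North Co. earns 7 sequentially versus 6 at the Nash outcome: better off.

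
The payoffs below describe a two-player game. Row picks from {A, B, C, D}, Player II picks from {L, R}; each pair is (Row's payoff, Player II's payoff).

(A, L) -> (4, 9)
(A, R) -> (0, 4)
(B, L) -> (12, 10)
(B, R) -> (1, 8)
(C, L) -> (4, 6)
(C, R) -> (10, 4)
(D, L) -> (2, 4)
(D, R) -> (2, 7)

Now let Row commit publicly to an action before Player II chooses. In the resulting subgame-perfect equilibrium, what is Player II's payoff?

10

Work backward from Player II's decision.
- A → Player II plays L (best of 9, 4); Row gets 4.
- B → Player II plays L (best of 10, 8); Row gets 12.
- C → Player II plays L (best of 6, 4); Row gets 4.
- D → Player II plays R (best of 4, 7); Row gets 2.
Row's induced payoffs are 4, 12, 4, 2, so Row commits to B. Subgame-perfect outcome: (B, L) with payoffs (12, 10).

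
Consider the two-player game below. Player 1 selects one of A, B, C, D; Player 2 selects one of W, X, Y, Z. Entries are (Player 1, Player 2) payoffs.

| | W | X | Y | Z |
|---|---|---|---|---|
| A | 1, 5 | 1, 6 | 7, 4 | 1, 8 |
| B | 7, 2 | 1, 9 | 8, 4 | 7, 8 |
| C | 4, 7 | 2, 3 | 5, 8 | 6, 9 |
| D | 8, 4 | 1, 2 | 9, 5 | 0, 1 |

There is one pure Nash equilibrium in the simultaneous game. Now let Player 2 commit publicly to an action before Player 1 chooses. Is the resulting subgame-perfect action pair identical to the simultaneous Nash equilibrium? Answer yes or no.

Solve by backward induction (Player 2 leads).
- W: Player 1 compares 1, 7, 4, 8 and picks D; Player 2 would get 4.
- X: Player 1 compares 1, 1, 2, 1 and picks C; Player 2 would get 3.
- Y: Player 1 compares 7, 8, 5, 9 and picks D; Player 2 would get 5.
- Z: Player 1 compares 1, 7, 6, 0 and picks B; Player 2 would get 8.
Among 4, 3, 5, 8, the best is 8 at Z. Subgame-perfect outcome: (B, Z) with payoffs (7, 8).
Now find the simultaneous Nash equilibrium.
Player 1's best replies: W→D; X→C; Y→D; Z→B.
Player 2's best replies: A→Z; B→X; C→Z; D→Y.
Only (D, Y) has each player best-responding; Nash payoffs (9, 5).
Sequential outcome (B, Z) differs from the Nash profile (D, Y).

no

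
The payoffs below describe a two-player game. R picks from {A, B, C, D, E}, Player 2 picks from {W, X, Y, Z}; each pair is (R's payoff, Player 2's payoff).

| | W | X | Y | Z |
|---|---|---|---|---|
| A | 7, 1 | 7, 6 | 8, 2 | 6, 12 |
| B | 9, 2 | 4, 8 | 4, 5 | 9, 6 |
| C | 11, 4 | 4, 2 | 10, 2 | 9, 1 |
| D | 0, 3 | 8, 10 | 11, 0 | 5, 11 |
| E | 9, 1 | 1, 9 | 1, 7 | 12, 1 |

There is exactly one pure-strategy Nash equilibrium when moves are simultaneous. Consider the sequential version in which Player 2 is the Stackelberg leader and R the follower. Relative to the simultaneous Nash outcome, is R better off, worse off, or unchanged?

Solve by backward induction (Player 2 leads).
- W → R plays C (best of 7, 9, 11, 0, 9); Player 2 gets 4.
- X → R plays D (best of 7, 4, 4, 8, 1); Player 2 gets 10.
- Y → R plays D (best of 8, 4, 10, 11, 1); Player 2 gets 0.
- Z → R plays E (best of 6, 9, 9, 5, 12); Player 2 gets 1.
Among 4, 10, 0, 1, the best is 10 at X. Subgame-perfect outcome: (D, X) with payoffs (8, 10).
Under simultaneous play:
R's best replies: W→C; X→D; Y→D; Z→E.
Player 2's best replies: A→Z; B→X; C→W; D→Z; E→X.
The unique mutual best reply is (C, W), giving (11, 4).
R earns 8 sequentially versus 11 at the Nash outcome: worse off.

worse off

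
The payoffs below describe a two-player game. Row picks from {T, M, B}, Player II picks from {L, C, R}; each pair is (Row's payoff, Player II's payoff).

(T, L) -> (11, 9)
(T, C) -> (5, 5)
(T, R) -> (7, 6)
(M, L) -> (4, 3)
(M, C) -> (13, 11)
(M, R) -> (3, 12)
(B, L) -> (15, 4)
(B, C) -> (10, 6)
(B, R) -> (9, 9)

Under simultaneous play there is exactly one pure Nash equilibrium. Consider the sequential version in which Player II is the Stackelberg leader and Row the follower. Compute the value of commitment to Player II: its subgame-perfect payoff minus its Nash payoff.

Solve by backward induction (Player II leads).
- L: BR = B, leader payoff 4.
- C: BR = M, leader payoff 11.
- R: BR = B, leader payoff 9.
Among 4, 11, 9, the best is 11 at C. Subgame-perfect outcome: (M, C) with payoffs (13, 11).
For the simultaneous game, intersect best replies.
Row's best replies: L→B; C→M; R→B.
Player II's best replies: T→L; M→R; B→R.
Only (B, R) has each player best-responding; Nash payoffs (9, 9).
Player II's commitment gain: 11 − 9 = 2.

2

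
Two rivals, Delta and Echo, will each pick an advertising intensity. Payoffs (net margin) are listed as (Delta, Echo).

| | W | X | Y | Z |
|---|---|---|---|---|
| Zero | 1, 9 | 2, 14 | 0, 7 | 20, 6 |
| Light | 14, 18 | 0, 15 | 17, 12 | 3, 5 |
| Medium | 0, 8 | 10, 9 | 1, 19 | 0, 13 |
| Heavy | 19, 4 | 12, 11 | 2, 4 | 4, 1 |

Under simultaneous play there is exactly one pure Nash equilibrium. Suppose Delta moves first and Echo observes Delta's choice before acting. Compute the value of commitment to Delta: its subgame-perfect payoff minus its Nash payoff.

2

Echo best-responds to each possible Delta move:
- Zero: BR = X, leader payoff 2.
- Light: BR = W, leader payoff 14.
- Medium: BR = Y, leader payoff 1.
- Heavy: BR = X, leader payoff 12.
Among 2, 14, 1, 12, the best is 14 at Light. Subgame-perfect outcome: (Light, W) with payoffs (14, 18).
For the simultaneous game, intersect best replies.
Delta's best replies: W→Heavy; X→Heavy; Y→Light; Z→Zero.
Echo's best replies: Zero→X; Light→W; Medium→Y; Heavy→X.
The unique mutual best reply is (Heavy, X), giving (12, 11).
Delta's commitment gain: 14 − 12 = 2.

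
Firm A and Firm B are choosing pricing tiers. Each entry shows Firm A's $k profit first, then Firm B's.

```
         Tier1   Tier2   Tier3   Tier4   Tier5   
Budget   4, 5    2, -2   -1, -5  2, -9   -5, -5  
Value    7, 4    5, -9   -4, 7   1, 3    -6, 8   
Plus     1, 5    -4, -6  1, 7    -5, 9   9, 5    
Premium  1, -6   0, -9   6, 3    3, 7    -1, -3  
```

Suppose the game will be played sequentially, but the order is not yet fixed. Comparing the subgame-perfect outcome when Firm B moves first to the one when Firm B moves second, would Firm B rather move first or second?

If Firm A leads: Firm B's best replies are Budget→Tier1, Value→Tier5, Plus→Tier4, Premium→Tier4; Firm A's induced payoffs 4, -6, -5, 3; outcome (Budget, Tier1), payoffs (4, 5).
If Firm B leads: Firm A's best replies are Tier1→Value, Tier2→Value, Tier3→Premium, Tier4→Premium, Tier5→Plus; Firm B's induced payoffs 4, -9, 3, 7, 5; outcome (Premium, Tier4), payoffs (3, 7).
Firm B gets 7 moving first and 5 moving second, so Firm B prefers to move first.

first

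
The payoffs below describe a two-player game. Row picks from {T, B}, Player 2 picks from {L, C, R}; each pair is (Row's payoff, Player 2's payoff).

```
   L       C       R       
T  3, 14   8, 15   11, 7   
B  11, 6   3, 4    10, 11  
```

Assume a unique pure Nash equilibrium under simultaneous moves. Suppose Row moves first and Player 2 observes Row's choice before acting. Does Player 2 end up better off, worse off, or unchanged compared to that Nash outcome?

Player 2 best-responds to each possible Row move:
- T → Player 2 plays C (best of 14, 15, 7); Row gets 8.
- B → Player 2 plays R (best of 6, 4, 11); Row gets 10.
Maximizing over 8, 10, Row chooses B. Subgame-perfect outcome: (B, R) with payoffs (10, 11).
For the simultaneous game, intersect best replies.
Row's best replies: L→B; C→T; R→T.
Player 2's best replies: T→C; B→R.
Only (T, C) has each player best-responding; Nash payoffs (8, 15).
Player 2 earns 11 sequentially versus 15 at the Nash outcome: worse off.

worse off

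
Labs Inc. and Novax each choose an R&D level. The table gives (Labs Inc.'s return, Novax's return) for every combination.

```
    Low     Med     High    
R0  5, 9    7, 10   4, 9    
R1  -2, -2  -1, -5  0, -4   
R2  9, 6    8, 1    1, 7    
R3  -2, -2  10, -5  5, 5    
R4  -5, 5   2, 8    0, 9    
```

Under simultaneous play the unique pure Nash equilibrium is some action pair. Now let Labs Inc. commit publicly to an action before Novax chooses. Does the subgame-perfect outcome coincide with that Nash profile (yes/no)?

no

Novax best-responds to each possible Labs Inc. move:
- R0: BR = Med, leader payoff 7.
- R1: BR = Low, leader payoff -2.
- R2: BR = High, leader payoff 1.
- R3: BR = High, leader payoff 5.
- R4: BR = High, leader payoff 0.
Maximizing over 7, -2, 1, 5, 0, Labs Inc. chooses R0. Subgame-perfect outcome: (R0, Med) with payoffs (7, 10).
Under simultaneous play:
Labs Inc.'s best replies: Low→R2; Med→R3; High→R3.
Novax's best replies: R0→Med; R1→Low; R2→High; R3→High; R4→High.
Only (R3, High) has each player best-responding; Nash payoffs (5, 5).
Sequential outcome (R0, Med) differs from the Nash profile (R3, High).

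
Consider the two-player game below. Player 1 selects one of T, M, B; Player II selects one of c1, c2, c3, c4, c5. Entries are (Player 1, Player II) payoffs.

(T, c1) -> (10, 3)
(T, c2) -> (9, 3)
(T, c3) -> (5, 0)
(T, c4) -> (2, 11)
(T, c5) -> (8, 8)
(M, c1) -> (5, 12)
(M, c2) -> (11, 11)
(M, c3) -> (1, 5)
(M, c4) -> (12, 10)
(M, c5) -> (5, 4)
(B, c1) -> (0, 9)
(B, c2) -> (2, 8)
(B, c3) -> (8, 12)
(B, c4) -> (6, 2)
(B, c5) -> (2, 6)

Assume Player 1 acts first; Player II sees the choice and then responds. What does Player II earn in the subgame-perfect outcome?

12

Player II best-responds to each possible Player 1 move:
- T: Player II compares 3, 3, 0, 11, 8 and picks c4; Player 1 would get 2.
- M: Player II compares 12, 11, 5, 10, 4 and picks c1; Player 1 would get 5.
- B: Player II compares 9, 8, 12, 2, 6 and picks c3; Player 1 would get 8.
Among 2, 5, 8, the best is 8 at B. Subgame-perfect outcome: (B, c3) with payoffs (8, 12).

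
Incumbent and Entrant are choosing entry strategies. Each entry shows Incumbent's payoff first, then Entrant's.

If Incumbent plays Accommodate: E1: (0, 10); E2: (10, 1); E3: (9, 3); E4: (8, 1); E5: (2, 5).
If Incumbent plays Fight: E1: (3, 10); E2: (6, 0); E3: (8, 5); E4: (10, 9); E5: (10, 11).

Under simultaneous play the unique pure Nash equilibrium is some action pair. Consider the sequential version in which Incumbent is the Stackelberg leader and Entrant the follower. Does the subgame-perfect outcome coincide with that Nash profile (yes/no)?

Entrant best-responds to each possible Incumbent move:
- Accommodate: BR = E1, leader payoff 0.
- Fight: BR = E5, leader payoff 10.
Among 0, 10, the best is 10 at Fight. Subgame-perfect outcome: (Fight, E5) with payoffs (10, 11).
For the simultaneous game, intersect best replies.
Incumbent's best replies: E1→Fight; E2→Accommodate; E3→Accommodate; E4→Fight; E5→Fight.
Entrant's best replies: Accommodate→E1; Fight→E5.
The unique mutual best reply is (Fight, E5), giving (10, 11).
Sequential outcome (Fight, E5) coincides with the Nash profile (Fight, E5).

yes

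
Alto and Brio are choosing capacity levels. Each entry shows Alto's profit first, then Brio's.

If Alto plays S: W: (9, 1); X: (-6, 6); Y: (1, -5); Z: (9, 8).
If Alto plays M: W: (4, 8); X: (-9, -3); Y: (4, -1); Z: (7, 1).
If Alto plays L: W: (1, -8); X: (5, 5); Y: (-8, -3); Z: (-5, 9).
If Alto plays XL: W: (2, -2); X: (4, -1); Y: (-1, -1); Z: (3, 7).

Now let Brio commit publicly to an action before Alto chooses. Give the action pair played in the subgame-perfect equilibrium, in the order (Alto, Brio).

Solve by backward induction (Brio leads).
- W: Alto compares 9, 4, 1, 2 and picks S; Brio would get 1.
- X: Alto compares -6, -9, 5, 4 and picks L; Brio would get 5.
- Y: Alto compares 1, 4, -8, -1 and picks M; Brio would get -1.
- Z: Alto compares 9, 7, -5, 3 and picks S; Brio would get 8.
Maximizing over 1, 5, -1, 8, Brio chooses Z. Subgame-perfect outcome: (S, Z) with payoffs (9, 8).

(S, Z)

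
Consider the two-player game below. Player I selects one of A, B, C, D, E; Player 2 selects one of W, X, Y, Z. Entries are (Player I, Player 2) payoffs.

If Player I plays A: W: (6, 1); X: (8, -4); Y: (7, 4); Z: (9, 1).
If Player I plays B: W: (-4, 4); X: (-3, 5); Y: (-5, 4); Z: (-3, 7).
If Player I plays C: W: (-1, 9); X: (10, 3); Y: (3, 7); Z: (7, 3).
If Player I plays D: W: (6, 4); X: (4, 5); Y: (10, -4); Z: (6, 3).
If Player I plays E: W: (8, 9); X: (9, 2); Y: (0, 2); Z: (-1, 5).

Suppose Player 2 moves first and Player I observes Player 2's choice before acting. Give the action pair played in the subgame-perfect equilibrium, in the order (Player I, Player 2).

Player I best-responds to each possible Player 2 move:
- W → Player I plays E (best of 6, -4, -1, 6, 8); Player 2 gets 9.
- X → Player I plays C (best of 8, -3, 10, 4, 9); Player 2 gets 3.
- Y → Player I plays D (best of 7, -5, 3, 10, 0); Player 2 gets -4.
- Z → Player I plays A (best of 9, -3, 7, 6, -1); Player 2 gets 1.
Player 2's induced payoffs are 9, 3, -4, 1, so Player 2 commits to W. Subgame-perfect outcome: (E, W) with payoffs (8, 9).

(E, W)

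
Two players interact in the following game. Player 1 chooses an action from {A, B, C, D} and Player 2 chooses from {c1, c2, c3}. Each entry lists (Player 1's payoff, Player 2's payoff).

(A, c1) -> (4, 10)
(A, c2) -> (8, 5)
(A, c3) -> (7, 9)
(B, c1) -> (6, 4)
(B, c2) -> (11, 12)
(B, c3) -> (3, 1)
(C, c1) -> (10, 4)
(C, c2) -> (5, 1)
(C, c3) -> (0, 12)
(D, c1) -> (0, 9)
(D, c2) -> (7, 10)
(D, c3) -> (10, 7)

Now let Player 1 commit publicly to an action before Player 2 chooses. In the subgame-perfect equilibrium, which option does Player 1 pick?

Work backward from Player 2's decision.
- A → Player 2 plays c1 (best of 10, 5, 9); Player 1 gets 4.
- B → Player 2 plays c2 (best of 4, 12, 1); Player 1 gets 11.
- C → Player 2 plays c3 (best of 4, 1, 12); Player 1 gets 0.
- D → Player 2 plays c2 (best of 9, 10, 7); Player 1 gets 7.
Maximizing over 4, 11, 0, 7, Player 1 chooses B. Subgame-perfect outcome: (B, c2) with payoffs (11, 12).

B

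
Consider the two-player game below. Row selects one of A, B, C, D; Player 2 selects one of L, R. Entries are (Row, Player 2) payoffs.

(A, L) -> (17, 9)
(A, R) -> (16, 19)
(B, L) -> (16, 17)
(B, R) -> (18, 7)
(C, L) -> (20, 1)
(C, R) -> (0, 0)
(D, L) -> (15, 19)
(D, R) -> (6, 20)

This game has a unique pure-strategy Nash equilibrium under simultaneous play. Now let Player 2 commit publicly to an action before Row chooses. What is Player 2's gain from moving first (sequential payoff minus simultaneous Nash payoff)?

6

Backward induction with Player 2 moving first.
- L: Row compares 17, 16, 20, 15 and picks C; Player 2 would get 1.
- R: Row compares 16, 18, 0, 6 and picks B; Player 2 would get 7.
Among 1, 7, the best is 7 at R. Subgame-perfect outcome: (B, R) with payoffs (18, 7).
Now find the simultaneous Nash equilibrium.
Row's best replies: L→C; R→B.
Player 2's best replies: A→R; B→L; C→L; D→R.
Only (C, L) has each player best-responding; Nash payoffs (20, 1).
Player 2's commitment gain: 7 − 1 = 6.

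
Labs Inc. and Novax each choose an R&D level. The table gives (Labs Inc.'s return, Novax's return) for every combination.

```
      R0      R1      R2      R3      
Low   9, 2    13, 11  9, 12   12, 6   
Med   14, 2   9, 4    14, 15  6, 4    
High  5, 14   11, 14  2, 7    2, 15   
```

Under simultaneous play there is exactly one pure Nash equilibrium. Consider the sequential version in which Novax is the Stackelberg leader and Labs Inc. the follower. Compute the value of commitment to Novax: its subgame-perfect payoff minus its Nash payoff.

0

Backward induction with Novax moving first.
- R0 → Labs Inc. plays Med (best of 9, 14, 5); Novax gets 2.
- R1 → Labs Inc. plays Low (best of 13, 9, 11); Novax gets 11.
- R2 → Labs Inc. plays Med (best of 9, 14, 2); Novax gets 15.
- R3 → Labs Inc. plays Low (best of 12, 6, 2); Novax gets 6.
Maximizing over 2, 11, 15, 6, Novax chooses R2. Subgame-perfect outcome: (Med, R2) with payoffs (14, 15).
For the simultaneous game, intersect best replies.
Labs Inc.'s best replies: R0→Med; R1→Low; R2→Med; R3→Low.
Novax's best replies: Low→R2; Med→R2; High→R3.
The unique mutual best reply is (Med, R2), giving (14, 15).
Novax's commitment gain: 15 − 15 = 0.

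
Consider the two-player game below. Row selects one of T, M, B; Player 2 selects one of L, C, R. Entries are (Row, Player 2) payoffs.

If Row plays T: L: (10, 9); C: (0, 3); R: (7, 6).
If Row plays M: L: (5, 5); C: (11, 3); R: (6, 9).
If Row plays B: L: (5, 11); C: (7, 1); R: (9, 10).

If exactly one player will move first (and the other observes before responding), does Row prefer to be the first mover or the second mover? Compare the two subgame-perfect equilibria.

first

If Row leads: Player 2's best replies are T→L, M→R, B→L; Row's induced payoffs 10, 6, 5; outcome (T, L), payoffs (10, 9).
If Player 2 leads: Row's best replies are L→T, C→M, R→B; Player 2's induced payoffs 9, 3, 10; outcome (B, R), payoffs (9, 10).
Row gets 10 moving first and 9 moving second, so Row prefers to move first.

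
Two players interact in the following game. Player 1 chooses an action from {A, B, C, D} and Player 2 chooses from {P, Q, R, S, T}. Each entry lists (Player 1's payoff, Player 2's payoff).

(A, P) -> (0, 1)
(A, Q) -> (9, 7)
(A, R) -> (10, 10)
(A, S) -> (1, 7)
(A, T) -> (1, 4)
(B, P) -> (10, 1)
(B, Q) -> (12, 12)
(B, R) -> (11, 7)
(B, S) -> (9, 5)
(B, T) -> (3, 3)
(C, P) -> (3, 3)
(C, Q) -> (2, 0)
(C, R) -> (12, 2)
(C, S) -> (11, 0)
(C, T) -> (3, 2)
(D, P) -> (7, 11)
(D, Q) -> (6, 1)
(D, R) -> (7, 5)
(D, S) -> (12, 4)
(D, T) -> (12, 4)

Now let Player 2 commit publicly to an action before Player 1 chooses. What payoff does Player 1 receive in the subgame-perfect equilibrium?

Solve by backward induction (Player 2 leads).
- P: BR = B, leader payoff 1.
- Q: BR = B, leader payoff 12.
- R: BR = C, leader payoff 2.
- S: BR = D, leader payoff 4.
- T: BR = D, leader payoff 4.
Among 1, 12, 2, 4, 4, the best is 12 at Q. Subgame-perfect outcome: (B, Q) with payoffs (12, 12).

12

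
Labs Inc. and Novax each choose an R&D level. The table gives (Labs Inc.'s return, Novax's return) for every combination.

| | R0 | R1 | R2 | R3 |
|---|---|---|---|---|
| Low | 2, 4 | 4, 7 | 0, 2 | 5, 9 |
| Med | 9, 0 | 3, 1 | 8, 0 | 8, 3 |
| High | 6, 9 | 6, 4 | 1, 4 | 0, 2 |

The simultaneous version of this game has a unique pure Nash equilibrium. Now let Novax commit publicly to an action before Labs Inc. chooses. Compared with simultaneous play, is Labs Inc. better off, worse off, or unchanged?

worse off

Work backward from Labs Inc.'s decision.
- R0: Labs Inc. compares 2, 9, 6 and picks Med; Novax would get 0.
- R1: Labs Inc. compares 4, 3, 6 and picks High; Novax would get 4.
- R2: Labs Inc. compares 0, 8, 1 and picks Med; Novax would get 0.
- R3: Labs Inc. compares 5, 8, 0 and picks Med; Novax would get 3.
Novax's induced payoffs are 0, 4, 0, 3, so Novax commits to R1. Subgame-perfect outcome: (High, R1) with payoffs (6, 4).
Now find the simultaneous Nash equilibrium.
Labs Inc.'s best replies: R0→Med; R1→High; R2→Med; R3→Med.
Novax's best replies: Low→R3; Med→R3; High→R0.
The unique mutual best reply is (Med, R3), giving (8, 3).
Labs Inc. earns 6 sequentially versus 8 at the Nash outcome: worse off.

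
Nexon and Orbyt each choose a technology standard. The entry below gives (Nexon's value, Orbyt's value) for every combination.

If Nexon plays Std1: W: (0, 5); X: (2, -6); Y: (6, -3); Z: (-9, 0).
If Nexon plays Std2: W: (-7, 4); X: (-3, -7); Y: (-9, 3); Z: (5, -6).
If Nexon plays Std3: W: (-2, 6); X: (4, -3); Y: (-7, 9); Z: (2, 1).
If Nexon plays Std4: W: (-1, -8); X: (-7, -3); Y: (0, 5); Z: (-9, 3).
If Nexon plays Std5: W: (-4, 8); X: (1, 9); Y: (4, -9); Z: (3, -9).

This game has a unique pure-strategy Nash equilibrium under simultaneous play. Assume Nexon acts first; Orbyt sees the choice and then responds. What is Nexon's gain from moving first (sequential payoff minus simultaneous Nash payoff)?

Backward induction with Nexon moving first.
- Std1: BR = W, leader payoff 0.
- Std2: BR = W, leader payoff -7.
- Std3: BR = Y, leader payoff -7.
- Std4: BR = Y, leader payoff 0.
- Std5: BR = X, leader payoff 1.
Nexon's induced payoffs are 0, -7, -7, 0, 1, so Nexon commits to Std5. Subgame-perfect outcome: (Std5, X) with payoffs (1, 9).
Now find the simultaneous Nash equilibrium.
Nexon's best replies: W→Std1; X→Std3; Y→Std1; Z→Std2.
Orbyt's best replies: Std1→W; Std2→W; Std3→Y; Std4→Y; Std5→X.
Only (Std1, W) has each player best-responding; Nash payoffs (0, 5).
Nexon's commitment gain: 1 − 0 = 1.

1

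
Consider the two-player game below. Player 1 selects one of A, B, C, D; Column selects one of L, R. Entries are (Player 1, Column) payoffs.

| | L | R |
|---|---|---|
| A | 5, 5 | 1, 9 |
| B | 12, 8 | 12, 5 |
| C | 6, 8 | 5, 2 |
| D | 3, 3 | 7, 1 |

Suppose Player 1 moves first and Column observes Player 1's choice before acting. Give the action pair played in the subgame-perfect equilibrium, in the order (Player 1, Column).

(B, L)

Solve by backward induction (Player 1 leads).
- A: BR = R, leader payoff 1.
- B: BR = L, leader payoff 12.
- C: BR = L, leader payoff 6.
- D: BR = L, leader payoff 3.
Among 1, 12, 6, 3, the best is 12 at B. Subgame-perfect outcome: (B, L) with payoffs (12, 8).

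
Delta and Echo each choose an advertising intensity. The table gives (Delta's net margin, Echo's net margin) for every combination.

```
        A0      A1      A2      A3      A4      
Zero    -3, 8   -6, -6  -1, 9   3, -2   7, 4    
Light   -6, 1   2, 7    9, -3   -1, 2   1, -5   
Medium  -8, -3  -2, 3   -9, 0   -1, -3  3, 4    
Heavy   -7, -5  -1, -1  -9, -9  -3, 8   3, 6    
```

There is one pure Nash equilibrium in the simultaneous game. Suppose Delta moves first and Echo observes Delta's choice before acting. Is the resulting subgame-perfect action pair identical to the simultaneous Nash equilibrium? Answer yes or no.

no

Backward induction with Delta moving first.
- Zero: Echo compares 8, -6, 9, -2, 4 and picks A2; Delta would get -1.
- Light: Echo compares 1, 7, -3, 2, -5 and picks A1; Delta would get 2.
- Medium: Echo compares -3, 3, 0, -3, 4 and picks A4; Delta would get 3.
- Heavy: Echo compares -5, -1, -9, 8, 6 and picks A3; Delta would get -3.
Delta's induced payoffs are -1, 2, 3, -3, so Delta commits to Medium. Subgame-perfect outcome: (Medium, A4) with payoffs (3, 4).
Under simultaneous play:
Delta's best replies: A0→Zero; A1→Light; A2→Light; A3→Zero; A4→Zero.
Echo's best replies: Zero→A2; Light→A1; Medium→A4; Heavy→A3.
Only (Light, A1) has each player best-responding; Nash payoffs (2, 7).
Sequential outcome (Medium, A4) differs from the Nash profile (Light, A1).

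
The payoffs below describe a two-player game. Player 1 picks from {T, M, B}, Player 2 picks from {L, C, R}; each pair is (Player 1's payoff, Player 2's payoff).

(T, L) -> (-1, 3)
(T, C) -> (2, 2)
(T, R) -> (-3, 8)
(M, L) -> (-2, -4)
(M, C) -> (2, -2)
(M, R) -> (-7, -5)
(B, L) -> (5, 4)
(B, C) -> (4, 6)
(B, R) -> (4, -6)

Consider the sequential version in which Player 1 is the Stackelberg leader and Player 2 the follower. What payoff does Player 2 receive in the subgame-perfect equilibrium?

6

Player 2 best-responds to each possible Player 1 move:
- T → Player 2 plays R (best of 3, 2, 8); Player 1 gets -3.
- M → Player 2 plays C (best of -4, -2, -5); Player 1 gets 2.
- B → Player 2 plays C (best of 4, 6, -6); Player 1 gets 4.
Maximizing over -3, 2, 4, Player 1 chooses B. Subgame-perfect outcome: (B, C) with payoffs (4, 6).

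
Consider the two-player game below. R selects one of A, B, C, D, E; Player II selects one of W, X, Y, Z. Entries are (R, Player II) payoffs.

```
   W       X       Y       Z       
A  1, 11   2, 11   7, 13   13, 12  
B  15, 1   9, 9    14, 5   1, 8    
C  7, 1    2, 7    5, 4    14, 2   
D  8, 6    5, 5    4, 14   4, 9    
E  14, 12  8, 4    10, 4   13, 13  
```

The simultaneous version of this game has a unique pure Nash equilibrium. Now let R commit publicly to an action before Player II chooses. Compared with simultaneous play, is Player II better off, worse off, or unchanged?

better off

Backward induction with R moving first.
- A: BR = Y, leader payoff 7.
- B: BR = X, leader payoff 9.
- C: BR = X, leader payoff 2.
- D: BR = Y, leader payoff 4.
- E: BR = Z, leader payoff 13.
Maximizing over 7, 9, 2, 4, 13, R chooses E. Subgame-perfect outcome: (E, Z) with payoffs (13, 13).
Now find the simultaneous Nash equilibrium.
R's best replies: W→B; X→B; Y→B; Z→C.
Player II's best replies: A→Y; B→X; C→X; D→Y; E→Z.
The unique mutual best reply is (B, X), giving (9, 9).
Player II earns 13 sequentially versus 9 at the Nash outcome: better off.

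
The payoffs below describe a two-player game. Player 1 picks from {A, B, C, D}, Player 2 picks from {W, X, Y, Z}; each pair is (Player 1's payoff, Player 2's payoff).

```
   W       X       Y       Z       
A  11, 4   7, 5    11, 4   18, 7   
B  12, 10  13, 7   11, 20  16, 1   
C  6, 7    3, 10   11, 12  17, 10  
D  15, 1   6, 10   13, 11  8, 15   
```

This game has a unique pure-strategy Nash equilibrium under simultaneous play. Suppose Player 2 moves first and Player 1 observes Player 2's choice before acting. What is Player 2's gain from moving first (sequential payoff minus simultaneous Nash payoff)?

4

Solve by backward induction (Player 2 leads).
- W: BR = D, leader payoff 1.
- X: BR = B, leader payoff 7.
- Y: BR = D, leader payoff 11.
- Z: BR = A, leader payoff 7.
Maximizing over 1, 7, 11, 7, Player 2 chooses Y. Subgame-perfect outcome: (D, Y) with payoffs (13, 11).
Under simultaneous play:
Player 1's best replies: W→D; X→B; Y→D; Z→A.
Player 2's best replies: A→Z; B→Y; C→Y; D→Z.
The unique mutual best reply is (A, Z), giving (18, 7).
Player 2's commitment gain: 11 − 7 = 4.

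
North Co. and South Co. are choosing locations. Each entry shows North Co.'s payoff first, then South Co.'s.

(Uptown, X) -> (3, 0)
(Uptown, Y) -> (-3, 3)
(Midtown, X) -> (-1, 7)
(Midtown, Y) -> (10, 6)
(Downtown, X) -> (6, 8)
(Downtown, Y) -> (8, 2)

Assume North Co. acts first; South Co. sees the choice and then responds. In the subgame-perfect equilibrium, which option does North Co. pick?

Backward induction with North Co. moving first.
- Uptown: South Co. compares 0, 3 and picks Y; North Co. would get -3.
- Midtown: South Co. compares 7, 6 and picks X; North Co. would get -1.
- Downtown: South Co. compares 8, 2 and picks X; North Co. would get 6.
Among -3, -1, 6, the best is 6 at Downtown. Subgame-perfect outcome: (Downtown, X) with payoffs (6, 8).

Downtown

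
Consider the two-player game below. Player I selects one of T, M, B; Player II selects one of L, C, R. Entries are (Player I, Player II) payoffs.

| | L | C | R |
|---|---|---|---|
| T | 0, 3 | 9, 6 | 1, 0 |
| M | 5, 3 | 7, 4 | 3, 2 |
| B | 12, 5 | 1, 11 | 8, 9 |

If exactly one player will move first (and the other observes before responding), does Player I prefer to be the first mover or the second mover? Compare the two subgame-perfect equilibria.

If Player I leads: Player II's best replies are T→C, M→C, B→C; Player I's induced payoffs 9, 7, 1; outcome (T, C), payoffs (9, 6).
If Player II leads: Player I's best replies are L→B, C→T, R→B; Player II's induced payoffs 5, 6, 9; outcome (B, R), payoffs (8, 9).
Player I gets 9 moving first and 8 moving second, so Player I prefers to move first.

first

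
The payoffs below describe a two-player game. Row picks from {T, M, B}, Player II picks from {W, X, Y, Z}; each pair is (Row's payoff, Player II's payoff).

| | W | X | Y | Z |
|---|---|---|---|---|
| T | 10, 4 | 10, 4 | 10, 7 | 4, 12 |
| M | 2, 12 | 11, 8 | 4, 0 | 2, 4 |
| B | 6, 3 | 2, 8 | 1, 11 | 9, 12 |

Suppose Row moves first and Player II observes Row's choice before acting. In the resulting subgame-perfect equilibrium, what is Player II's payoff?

Solve by backward induction (Row leads).
- T → Player II plays Z (best of 4, 4, 7, 12); Row gets 4.
- M → Player II plays W (best of 12, 8, 0, 4); Row gets 2.
- B → Player II plays Z (best of 3, 8, 11, 12); Row gets 9.
Row's induced payoffs are 4, 2, 9, so Row commits to B. Subgame-perfect outcome: (B, Z) with payoffs (9, 12).

12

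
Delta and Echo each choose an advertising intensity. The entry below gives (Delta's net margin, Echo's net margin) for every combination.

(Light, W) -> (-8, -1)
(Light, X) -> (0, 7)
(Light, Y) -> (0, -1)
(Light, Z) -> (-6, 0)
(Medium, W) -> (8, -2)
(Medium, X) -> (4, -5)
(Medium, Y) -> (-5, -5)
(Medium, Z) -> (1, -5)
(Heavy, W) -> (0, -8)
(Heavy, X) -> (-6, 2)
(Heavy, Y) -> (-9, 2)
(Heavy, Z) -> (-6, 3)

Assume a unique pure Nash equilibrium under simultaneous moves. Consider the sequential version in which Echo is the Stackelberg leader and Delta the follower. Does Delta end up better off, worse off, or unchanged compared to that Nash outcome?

Backward induction with Echo moving first.
- W: Delta compares -8, 8, 0 and picks Medium; Echo would get -2.
- X: Delta compares 0, 4, -6 and picks Medium; Echo would get -5.
- Y: Delta compares 0, -5, -9 and picks Light; Echo would get -1.
- Z: Delta compares -6, 1, -6 and picks Medium; Echo would get -5.
Maximizing over -2, -5, -1, -5, Echo chooses Y. Subgame-perfect outcome: (Light, Y) with payoffs (0, -1).
Under simultaneous play:
Delta's best replies: W→Medium; X→Medium; Y→Light; Z→Medium.
Echo's best replies: Light→X; Medium→W; Heavy→Z.
Only (Medium, W) has each player best-responding; Nash payoffs (8, -2).
Delta earns 0 sequentially versus 8 at the Nash outcome: worse off.

worse off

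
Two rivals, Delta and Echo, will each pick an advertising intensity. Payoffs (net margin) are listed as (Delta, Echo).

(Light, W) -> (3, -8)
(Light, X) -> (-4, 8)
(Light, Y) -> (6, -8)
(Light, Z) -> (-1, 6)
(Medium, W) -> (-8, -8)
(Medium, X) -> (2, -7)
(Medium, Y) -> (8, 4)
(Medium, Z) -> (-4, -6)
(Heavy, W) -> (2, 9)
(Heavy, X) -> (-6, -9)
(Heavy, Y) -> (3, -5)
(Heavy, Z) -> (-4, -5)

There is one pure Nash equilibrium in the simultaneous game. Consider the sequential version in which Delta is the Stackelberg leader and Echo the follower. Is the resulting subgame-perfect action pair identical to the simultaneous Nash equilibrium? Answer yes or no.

Echo best-responds to each possible Delta move:
- Light: Echo compares -8, 8, -8, 6 and picks X; Delta would get -4.
- Medium: Echo compares -8, -7, 4, -6 and picks Y; Delta would get 8.
- Heavy: Echo compares 9, -9, -5, -5 and picks W; Delta would get 2.
Among -4, 8, 2, the best is 8 at Medium. Subgame-perfect outcome: (Medium, Y) with payoffs (8, 4).
Now find the simultaneous Nash equilibrium.
Delta's best replies: W→Light; X→Medium; Y→Medium; Z→Light.
Echo's best replies: Light→X; Medium→Y; Heavy→W.
Only (Medium, Y) has each player best-responding; Nash payoffs (8, 4).
Sequential outcome (Medium, Y) coincides with the Nash profile (Medium, Y).

yes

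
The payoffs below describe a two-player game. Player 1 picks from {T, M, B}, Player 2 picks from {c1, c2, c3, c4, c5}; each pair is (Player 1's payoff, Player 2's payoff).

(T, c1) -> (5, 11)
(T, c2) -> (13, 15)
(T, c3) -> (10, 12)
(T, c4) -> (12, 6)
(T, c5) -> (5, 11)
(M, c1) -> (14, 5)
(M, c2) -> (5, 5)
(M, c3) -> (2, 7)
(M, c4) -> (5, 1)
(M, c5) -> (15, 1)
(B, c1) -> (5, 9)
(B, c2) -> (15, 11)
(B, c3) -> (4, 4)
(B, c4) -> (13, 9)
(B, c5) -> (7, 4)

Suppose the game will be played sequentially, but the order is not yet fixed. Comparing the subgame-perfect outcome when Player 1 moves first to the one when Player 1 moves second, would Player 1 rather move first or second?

first

If Player 1 leads: Player 2's best replies are T→c2, M→c3, B→c2; Player 1's induced payoffs 13, 2, 15; outcome (B, c2), payoffs (15, 11).
If Player 2 leads: Player 1's best replies are c1→M, c2→B, c3→T, c4→B, c5→M; Player 2's induced payoffs 5, 11, 12, 9, 1; outcome (T, c3), payoffs (10, 12).
Player 1 gets 15 moving first and 10 moving second, so Player 1 prefers to move first.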